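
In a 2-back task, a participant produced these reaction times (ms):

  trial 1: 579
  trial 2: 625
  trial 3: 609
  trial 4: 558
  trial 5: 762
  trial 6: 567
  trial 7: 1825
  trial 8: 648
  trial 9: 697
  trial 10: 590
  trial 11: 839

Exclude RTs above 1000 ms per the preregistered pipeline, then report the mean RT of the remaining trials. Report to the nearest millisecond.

Excluded: 1825
Retained (n=10): Σ = 6474
Mean = 6474/10 = 647.4000

647 ms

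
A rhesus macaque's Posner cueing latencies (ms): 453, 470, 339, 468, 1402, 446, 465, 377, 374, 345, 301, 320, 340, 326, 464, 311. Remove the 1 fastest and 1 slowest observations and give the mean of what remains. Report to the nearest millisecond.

Sorted: 301, 311, 320, 326, 339, 340, 345, 374, 377, 446, 453, 464, 465, 468, 470, 1402
Drop lowest 1 (301) and highest 1 (1402)
Remaining (n=14): Σ = 5498, mean = 5498/14 = 392.714

393 ms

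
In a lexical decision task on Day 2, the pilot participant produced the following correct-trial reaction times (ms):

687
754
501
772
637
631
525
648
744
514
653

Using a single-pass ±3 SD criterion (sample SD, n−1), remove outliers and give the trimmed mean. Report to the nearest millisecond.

642 ms

n = 11, ΣRT = 7066, M = 642.364
Σ(x−M)² = 92128.55; s = √(92128.55/10) = 95.984
Cutoffs: 642.364 ± 3·95.984 → [354.4, 930.3]
No RTs fall outside the cutoffs; all 11 retained. Mean = 7066/11 = 642.364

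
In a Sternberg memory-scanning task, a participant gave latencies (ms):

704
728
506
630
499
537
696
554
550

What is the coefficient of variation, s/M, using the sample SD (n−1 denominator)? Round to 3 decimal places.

n = 9, Σ = 5404, M = 600.4444
Σ(x−M)² = 64936.222; s = √(64936.222/8) = 90.0945
CV = 90.0945 / 600.4444 = 0.15005

0.150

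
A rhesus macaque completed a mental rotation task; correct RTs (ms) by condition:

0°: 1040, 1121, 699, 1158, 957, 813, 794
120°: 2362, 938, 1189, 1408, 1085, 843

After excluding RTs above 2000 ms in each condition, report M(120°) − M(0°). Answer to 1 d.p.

152.3 ms

120°: exclude 2362
M(0°) = 6582/7 = 940.286
M(120°) = 5463/5 = 1092.600
Difference = 1092.600 − 940.286 = 152.314 ms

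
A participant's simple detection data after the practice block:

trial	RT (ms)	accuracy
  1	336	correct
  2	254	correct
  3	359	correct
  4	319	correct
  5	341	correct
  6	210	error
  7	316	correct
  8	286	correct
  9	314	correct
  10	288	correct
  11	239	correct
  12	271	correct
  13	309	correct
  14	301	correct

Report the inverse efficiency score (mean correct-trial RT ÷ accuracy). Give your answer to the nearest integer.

Correct trials (n=13): 336, 254, 359, 319, 341, 316, 286, 314, 288, 239, 271, 309, 301
Mean correct RT = 3933/13 = 302.5385 ms
Proportion correct = 13/14
IES = 302.5385 / (13/14) = 325.811 ms

326 ms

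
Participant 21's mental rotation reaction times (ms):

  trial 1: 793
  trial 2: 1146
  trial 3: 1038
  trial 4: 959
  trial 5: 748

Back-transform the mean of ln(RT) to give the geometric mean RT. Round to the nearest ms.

ln(RT): 6.6758, 7.0440, 6.9451, 6.8659, 6.6174
Mean ln(RT) = 34.1482/5 = 6.82964
Geometric mean = exp(6.82964) = 924.86 ms

925 ms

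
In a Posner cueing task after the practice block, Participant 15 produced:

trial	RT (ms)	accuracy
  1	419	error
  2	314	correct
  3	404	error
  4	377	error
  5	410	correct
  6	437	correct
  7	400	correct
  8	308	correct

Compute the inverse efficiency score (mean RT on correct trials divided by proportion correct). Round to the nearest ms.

Correct trials (n=5): 314, 410, 437, 400, 308
Mean correct RT = 1869/5 = 373.8000 ms
Proportion correct = 5/8
IES = 373.8000 / (5/8) = 598.080 ms

598 ms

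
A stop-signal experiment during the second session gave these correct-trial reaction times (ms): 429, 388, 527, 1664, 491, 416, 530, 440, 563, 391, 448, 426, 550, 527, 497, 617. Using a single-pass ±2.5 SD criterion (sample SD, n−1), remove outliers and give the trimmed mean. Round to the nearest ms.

n = 16, ΣRT = 8904, M = 556.500
Σ(x−M)² = 1374728.00; s = √(1374728.00/15) = 302.735
Cutoffs: 556.500 ± 2.5·302.735 → [-200.3, 1313.3]
Outside: 1664 → excluded.
Retained (n=15): Σ = 7240, mean = 7240/15 = 482.667

483 ms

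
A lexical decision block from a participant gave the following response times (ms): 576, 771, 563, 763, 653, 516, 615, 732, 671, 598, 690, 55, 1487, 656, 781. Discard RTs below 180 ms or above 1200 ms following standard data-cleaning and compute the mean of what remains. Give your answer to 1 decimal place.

660.4 ms

Excluded: 55, 1487
Retained (n=13): Σ = 8585
Mean = 8585/13 = 660.3846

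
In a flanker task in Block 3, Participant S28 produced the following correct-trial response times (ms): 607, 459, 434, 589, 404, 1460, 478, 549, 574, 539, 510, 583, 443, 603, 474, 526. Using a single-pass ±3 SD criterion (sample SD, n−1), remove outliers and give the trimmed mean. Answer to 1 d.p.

n = 16, ΣRT = 9232, M = 577.000
Σ(x−M)² = 893440.00; s = √(893440.00/15) = 244.055
Cutoffs: 577.000 ± 3·244.055 → [-155.2, 1309.2]
Outside: 1460 → excluded.
Retained (n=15): Σ = 7772, mean = 7772/15 = 518.133

518.1 ms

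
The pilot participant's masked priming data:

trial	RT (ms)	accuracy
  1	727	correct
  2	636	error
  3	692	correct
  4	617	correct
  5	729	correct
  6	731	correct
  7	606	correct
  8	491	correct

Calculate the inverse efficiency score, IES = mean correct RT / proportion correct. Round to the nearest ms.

Correct trials (n=7): 727, 692, 617, 729, 731, 606, 491
Mean correct RT = 4593/7 = 656.1429 ms
Proportion correct = 7/8
IES = 656.1429 / (7/8) = 749.878 ms

750 ms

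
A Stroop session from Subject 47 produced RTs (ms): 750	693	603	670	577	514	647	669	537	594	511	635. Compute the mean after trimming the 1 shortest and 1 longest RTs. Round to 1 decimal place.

Sorted: 511, 514, 537, 577, 594, 603, 635, 647, 669, 670, 693, 750
Drop lowest 1 (511) and highest 1 (750)
Remaining (n=10): Σ = 6139, mean = 6139/10 = 613.900

613.9 ms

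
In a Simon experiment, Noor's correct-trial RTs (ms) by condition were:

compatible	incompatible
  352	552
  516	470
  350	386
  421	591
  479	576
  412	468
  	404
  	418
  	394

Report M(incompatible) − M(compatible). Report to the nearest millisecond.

52 ms

M(compatible) = 2530/6 = 421.667
M(incompatible) = 4259/9 = 473.222
Difference = 473.222 − 421.667 = 51.556 ms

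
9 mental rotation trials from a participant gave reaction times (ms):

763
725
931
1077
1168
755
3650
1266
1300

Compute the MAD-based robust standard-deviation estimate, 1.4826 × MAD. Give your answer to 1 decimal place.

330.6 ms

Sorted: 725, 755, 763, 931, 1077, 1168, 1266, 1300, 3650 → median = 1077
|x − 1077| sorted: 0, 91, 146, 189, 223, 314, 322, 352, 2573 → MAD = 223
Robust SD ≈ 1.4826 × 223 = 330.620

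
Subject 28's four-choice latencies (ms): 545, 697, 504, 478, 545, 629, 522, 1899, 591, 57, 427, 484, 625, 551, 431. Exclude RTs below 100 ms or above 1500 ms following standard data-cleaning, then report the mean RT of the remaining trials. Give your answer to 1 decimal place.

540.7 ms

Excluded: 57, 1899
Retained (n=13): Σ = 7029
Mean = 7029/13 = 540.6923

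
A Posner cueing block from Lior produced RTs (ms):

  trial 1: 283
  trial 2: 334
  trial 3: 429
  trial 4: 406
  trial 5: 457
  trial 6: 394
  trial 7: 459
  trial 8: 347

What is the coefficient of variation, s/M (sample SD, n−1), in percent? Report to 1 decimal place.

16.1%

n = 8, Σ = 3109, M = 388.6250
Σ(x−M)² = 27461.875; s = √(27461.875/7) = 62.6349
CV = 62.6349 / 388.6250 = 0.16117 = 16.117%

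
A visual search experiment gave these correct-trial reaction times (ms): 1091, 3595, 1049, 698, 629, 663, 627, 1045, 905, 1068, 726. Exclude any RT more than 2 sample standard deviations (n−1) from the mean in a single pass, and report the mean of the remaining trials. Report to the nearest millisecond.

850 ms

n = 11, ΣRT = 12096, M = 1099.636
Σ(x−M)² = 7207798.55; s = √(7207798.55/10) = 848.988
Cutoffs: 1099.636 ± 2·848.988 → [-598.3, 2797.6]
Outside: 3595 → excluded.
Retained (n=10): Σ = 8501, mean = 8501/10 = 850.100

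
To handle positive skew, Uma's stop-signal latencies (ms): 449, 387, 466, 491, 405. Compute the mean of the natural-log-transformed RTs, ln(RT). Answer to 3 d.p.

6.082

ln(RT): 6.1070, 5.9584, 6.1442, 6.1964, 6.0039
Σ ln(RT) = 30.4100
Mean = 30.4100/5 = 6.08199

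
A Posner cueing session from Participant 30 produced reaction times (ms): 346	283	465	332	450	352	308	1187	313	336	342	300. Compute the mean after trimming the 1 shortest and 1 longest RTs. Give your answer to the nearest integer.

Sorted: 283, 300, 308, 313, 332, 336, 342, 346, 352, 450, 465, 1187
Drop lowest 1 (283) and highest 1 (1187)
Remaining (n=10): Σ = 3544, mean = 3544/10 = 354.400

354 ms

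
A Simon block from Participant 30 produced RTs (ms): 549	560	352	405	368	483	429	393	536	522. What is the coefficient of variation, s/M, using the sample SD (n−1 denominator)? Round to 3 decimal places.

0.173

n = 10, Σ = 4597, M = 459.7000
Σ(x−M)² = 56672.100; s = √(56672.100/9) = 79.3530
CV = 79.3530 / 459.7000 = 0.17262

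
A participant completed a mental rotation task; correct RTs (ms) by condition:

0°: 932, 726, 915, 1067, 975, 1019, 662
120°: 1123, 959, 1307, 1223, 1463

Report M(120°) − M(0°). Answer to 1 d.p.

315.6 ms

M(0°) = 6296/7 = 899.429
M(120°) = 6075/5 = 1215.000
Difference = 1215.000 − 899.429 = 315.571 ms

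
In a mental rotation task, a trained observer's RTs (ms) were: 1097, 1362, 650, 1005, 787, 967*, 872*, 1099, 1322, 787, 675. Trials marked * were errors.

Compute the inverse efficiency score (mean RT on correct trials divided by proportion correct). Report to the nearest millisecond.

1193 ms

Correct trials (n=9): 1097, 1362, 650, 1005, 787, 1099, 1322, 787, 675
Mean correct RT = 8784/9 = 976.0000 ms
Proportion correct = 9/11
IES = 976.0000 / (9/11) = 1192.889 ms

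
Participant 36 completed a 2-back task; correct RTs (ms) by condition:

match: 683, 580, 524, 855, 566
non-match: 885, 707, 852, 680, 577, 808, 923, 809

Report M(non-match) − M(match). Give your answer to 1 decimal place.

M(match) = 3208/5 = 641.600
M(non-match) = 6241/8 = 780.125
Difference = 780.125 − 641.600 = 138.525 ms

138.5 ms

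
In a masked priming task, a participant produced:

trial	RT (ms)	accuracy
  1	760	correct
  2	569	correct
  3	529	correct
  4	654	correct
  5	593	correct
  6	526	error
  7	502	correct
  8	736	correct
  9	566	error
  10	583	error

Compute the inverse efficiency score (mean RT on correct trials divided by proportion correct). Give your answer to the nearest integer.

886 ms

Correct trials (n=7): 760, 569, 529, 654, 593, 502, 736
Mean correct RT = 4343/7 = 620.4286 ms
Proportion correct = 7/10
IES = 620.4286 / (7/10) = 886.327 ms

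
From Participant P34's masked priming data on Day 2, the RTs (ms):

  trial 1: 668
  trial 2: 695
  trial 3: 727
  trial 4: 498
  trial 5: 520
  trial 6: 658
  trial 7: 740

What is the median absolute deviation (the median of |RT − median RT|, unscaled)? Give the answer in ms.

Sorted: 498, 520, 658, 668, 695, 727, 740 → median = 668
|x − 668|: 0, 27, 59, 170, 148, 10, 72
Sorted deviations: 0, 10, 27, 59, 72, 148, 170 → MAD = 59

59 ms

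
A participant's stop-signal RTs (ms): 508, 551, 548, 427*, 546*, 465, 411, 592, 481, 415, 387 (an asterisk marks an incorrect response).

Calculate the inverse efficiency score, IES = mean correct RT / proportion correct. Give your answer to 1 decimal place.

591.8 ms

Correct trials (n=9): 508, 551, 548, 465, 411, 592, 481, 415, 387
Mean correct RT = 4358/9 = 484.2222 ms
Proportion correct = 9/11
IES = 484.2222 / (9/11) = 591.827 ms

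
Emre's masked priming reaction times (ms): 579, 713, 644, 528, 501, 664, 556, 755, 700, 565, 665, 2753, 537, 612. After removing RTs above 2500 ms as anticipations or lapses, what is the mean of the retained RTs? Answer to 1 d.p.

Excluded: 2753
Retained (n=13): Σ = 8019
Mean = 8019/13 = 616.8462

616.8 ms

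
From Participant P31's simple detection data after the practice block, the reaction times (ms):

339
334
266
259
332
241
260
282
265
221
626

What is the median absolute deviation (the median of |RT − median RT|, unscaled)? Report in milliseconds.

25 ms

Sorted: 221, 241, 259, 260, 265, 266, 282, 332, 334, 339, 626 → median = 266
|x − 266|: 73, 68, 0, 7, 66, 25, 6, 16, 1, 45, 360
Sorted deviations: 0, 1, 6, 7, 16, 25, 45, 66, 68, 73, 360 → MAD = 25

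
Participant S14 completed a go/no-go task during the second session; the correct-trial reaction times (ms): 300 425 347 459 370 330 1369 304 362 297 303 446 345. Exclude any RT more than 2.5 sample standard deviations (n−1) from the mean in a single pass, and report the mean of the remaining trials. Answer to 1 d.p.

357.3 ms

n = 13, ΣRT = 5657, M = 435.154
Σ(x−M)² = 981429.69; s = √(981429.69/12) = 285.982
Cutoffs: 435.154 ± 2.5·285.982 → [-279.8, 1150.1]
Outside: 1369 → excluded.
Retained (n=12): Σ = 4288, mean = 4288/12 = 357.333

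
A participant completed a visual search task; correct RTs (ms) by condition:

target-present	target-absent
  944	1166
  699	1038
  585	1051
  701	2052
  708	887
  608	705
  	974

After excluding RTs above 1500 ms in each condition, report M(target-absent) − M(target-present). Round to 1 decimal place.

target-absent: exclude 2052
M(target-present) = 4245/6 = 707.500
M(target-absent) = 5821/6 = 970.167
Difference = 970.167 − 707.500 = 262.667 ms

262.7 ms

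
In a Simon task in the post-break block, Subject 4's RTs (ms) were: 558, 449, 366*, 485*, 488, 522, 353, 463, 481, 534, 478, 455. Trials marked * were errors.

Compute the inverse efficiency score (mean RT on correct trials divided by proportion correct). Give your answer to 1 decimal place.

573.7 ms

Correct trials (n=10): 558, 449, 488, 522, 353, 463, 481, 534, 478, 455
Mean correct RT = 4781/10 = 478.1000 ms
Proportion correct = 10/12
IES = 478.1000 / (10/12) = 573.720 ms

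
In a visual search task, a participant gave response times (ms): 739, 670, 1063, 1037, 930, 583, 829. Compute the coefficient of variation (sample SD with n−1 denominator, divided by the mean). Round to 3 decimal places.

n = 7, Σ = 5851, M = 835.8571
Σ(x−M)² = 201788.857; s = √(201788.857/6) = 183.3889
CV = 183.3889 / 835.8571 = 0.21940

0.219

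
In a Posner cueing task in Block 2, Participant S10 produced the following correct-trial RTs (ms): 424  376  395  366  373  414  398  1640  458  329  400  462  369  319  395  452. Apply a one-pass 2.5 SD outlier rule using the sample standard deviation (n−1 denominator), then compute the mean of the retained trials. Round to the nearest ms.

395 ms

n = 16, ΣRT = 7570, M = 473.125
Σ(x−M)² = 1477805.75; s = √(1477805.75/15) = 313.880
Cutoffs: 473.125 ± 2.5·313.880 → [-311.6, 1257.8]
Outside: 1640 → excluded.
Retained (n=15): Σ = 5930, mean = 5930/15 = 395.333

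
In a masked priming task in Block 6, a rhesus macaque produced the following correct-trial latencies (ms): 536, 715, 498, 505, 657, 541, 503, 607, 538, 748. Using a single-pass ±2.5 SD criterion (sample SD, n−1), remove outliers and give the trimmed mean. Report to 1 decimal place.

n = 10, ΣRT = 5848, M = 584.800
Σ(x−M)² = 76375.60; s = √(76375.60/9) = 92.120
Cutoffs: 584.800 ± 2.5·92.120 → [354.5, 815.1]
No RTs fall outside the cutoffs; all 10 retained. Mean = 5848/10 = 584.800

584.8 ms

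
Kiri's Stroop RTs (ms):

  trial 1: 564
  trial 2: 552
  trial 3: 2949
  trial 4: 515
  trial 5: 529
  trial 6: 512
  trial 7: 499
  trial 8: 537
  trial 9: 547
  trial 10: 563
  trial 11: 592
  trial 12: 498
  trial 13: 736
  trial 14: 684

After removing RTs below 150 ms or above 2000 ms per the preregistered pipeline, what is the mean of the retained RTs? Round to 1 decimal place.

563.7 ms

Excluded: 2949
Retained (n=13): Σ = 7328
Mean = 7328/13 = 563.6923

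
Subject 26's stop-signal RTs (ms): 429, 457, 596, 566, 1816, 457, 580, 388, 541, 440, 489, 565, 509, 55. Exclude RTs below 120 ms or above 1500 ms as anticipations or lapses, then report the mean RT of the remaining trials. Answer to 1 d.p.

Excluded: 55, 1816
Retained (n=12): Σ = 6017
Mean = 6017/12 = 501.4167

501.4 ms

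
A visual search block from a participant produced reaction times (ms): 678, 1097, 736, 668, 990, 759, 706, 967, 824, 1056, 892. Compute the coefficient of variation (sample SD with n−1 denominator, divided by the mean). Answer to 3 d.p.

0.183

n = 11, Σ = 9373, M = 852.0909
Σ(x−M)² = 243846.909; s = √(243846.909/10) = 156.1560
CV = 156.1560 / 852.0909 = 0.18326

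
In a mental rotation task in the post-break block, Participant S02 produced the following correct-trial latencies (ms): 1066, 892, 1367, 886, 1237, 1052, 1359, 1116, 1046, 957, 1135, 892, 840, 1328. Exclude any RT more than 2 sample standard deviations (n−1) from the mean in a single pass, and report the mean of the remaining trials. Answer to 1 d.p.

1083.8 ms

n = 14, ΣRT = 15173, M = 1083.786
Σ(x−M)² = 433672.36; s = √(433672.36/13) = 182.646
Cutoffs: 1083.786 ± 2·182.646 → [718.5, 1449.1]
No RTs fall outside the cutoffs; all 14 retained. Mean = 15173/14 = 1083.786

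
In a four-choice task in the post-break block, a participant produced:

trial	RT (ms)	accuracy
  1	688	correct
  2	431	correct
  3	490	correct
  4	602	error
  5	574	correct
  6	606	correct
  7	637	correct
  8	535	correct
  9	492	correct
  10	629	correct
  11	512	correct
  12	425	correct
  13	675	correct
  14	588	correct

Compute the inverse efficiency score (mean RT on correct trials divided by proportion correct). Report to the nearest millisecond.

603 ms

Correct trials (n=13): 688, 431, 490, 574, 606, 637, 535, 492, 629, 512, 425, 675, 588
Mean correct RT = 7282/13 = 560.1538 ms
Proportion correct = 13/14
IES = 560.1538 / (13/14) = 603.243 ms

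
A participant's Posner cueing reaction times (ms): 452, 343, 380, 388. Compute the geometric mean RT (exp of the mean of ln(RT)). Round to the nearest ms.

ln(RT): 6.1137, 5.8377, 5.9402, 5.9610
Mean ln(RT) = 23.8526/4 = 5.96315
Geometric mean = exp(5.96315) = 388.83 ms

389 ms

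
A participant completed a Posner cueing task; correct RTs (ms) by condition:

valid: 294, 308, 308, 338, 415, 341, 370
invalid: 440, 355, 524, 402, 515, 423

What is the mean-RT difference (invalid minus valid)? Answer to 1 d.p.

M(valid) = 2374/7 = 339.143
M(invalid) = 2659/6 = 443.167
Difference = 443.167 − 339.143 = 104.024 ms

104.0 ms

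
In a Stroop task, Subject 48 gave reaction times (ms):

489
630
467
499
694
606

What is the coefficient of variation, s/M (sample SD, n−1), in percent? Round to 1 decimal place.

16.3%

n = 6, Σ = 3385, M = 564.1667
Σ(x−M)² = 42278.833; s = √(42278.833/5) = 91.9552
CV = 91.9552 / 564.1667 = 0.16299 = 16.299%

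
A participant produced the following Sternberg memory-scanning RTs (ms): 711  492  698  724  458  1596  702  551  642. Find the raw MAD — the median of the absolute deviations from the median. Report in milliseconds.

Sorted: 458, 492, 551, 642, 698, 702, 711, 724, 1596 → median = 698
|x − 698|: 13, 206, 0, 26, 240, 898, 4, 147, 56
Sorted deviations: 0, 4, 13, 26, 56, 147, 206, 240, 898 → MAD = 56

56 ms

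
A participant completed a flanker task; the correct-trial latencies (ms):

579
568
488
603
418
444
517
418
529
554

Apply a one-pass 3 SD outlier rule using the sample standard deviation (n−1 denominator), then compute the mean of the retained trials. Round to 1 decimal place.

n = 10, ΣRT = 5118, M = 511.800
Σ(x−M)² = 40855.60; s = √(40855.60/9) = 67.376
Cutoffs: 511.800 ± 3·67.376 → [309.7, 713.9]
No RTs fall outside the cutoffs; all 10 retained. Mean = 5118/10 = 511.800

511.8 ms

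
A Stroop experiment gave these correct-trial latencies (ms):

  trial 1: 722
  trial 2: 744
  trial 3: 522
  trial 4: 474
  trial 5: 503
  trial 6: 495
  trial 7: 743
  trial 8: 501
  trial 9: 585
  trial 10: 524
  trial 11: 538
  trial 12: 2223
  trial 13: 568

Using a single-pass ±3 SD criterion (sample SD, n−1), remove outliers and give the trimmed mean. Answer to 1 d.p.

n = 13, ΣRT = 9142, M = 703.231
Σ(x−M)² = 2614726.31; s = √(2614726.31/12) = 466.791
Cutoffs: 703.231 ± 3·466.791 → [-697.1, 2103.6]
Outside: 2223 → excluded.
Retained (n=12): Σ = 6919, mean = 6919/12 = 576.583

576.6 ms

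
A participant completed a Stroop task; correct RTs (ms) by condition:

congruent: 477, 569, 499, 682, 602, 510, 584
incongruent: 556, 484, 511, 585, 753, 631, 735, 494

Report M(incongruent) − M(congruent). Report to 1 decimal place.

M(congruent) = 3923/7 = 560.429
M(incongruent) = 4749/8 = 593.625
Difference = 593.625 − 560.429 = 33.196 ms

33.2 ms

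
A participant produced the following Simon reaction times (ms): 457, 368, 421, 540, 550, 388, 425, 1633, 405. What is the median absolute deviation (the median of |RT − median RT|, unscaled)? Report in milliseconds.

37 ms

Sorted: 368, 388, 405, 421, 425, 457, 540, 550, 1633 → median = 425
|x − 425|: 32, 57, 4, 115, 125, 37, 0, 1208, 20
Sorted deviations: 0, 4, 20, 32, 37, 57, 115, 125, 1208 → MAD = 37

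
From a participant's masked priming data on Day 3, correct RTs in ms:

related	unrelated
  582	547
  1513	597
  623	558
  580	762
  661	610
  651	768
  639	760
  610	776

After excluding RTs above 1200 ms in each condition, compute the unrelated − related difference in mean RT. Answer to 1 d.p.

51.4 ms

related: exclude 1513
M(related) = 4346/7 = 620.857
M(unrelated) = 5378/8 = 672.250
Difference = 672.250 − 620.857 = 51.393 ms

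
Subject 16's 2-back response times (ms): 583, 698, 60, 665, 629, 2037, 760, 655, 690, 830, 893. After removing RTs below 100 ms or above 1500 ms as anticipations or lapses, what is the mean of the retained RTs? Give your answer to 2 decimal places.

Excluded: 60, 2037
Retained (n=9): Σ = 6403
Mean = 6403/9 = 711.4444

711.44 ms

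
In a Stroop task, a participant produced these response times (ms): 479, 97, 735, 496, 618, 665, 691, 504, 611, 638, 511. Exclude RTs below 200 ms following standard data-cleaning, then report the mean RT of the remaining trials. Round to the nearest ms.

595 ms

Excluded: 97
Retained (n=10): Σ = 5948
Mean = 5948/10 = 594.8000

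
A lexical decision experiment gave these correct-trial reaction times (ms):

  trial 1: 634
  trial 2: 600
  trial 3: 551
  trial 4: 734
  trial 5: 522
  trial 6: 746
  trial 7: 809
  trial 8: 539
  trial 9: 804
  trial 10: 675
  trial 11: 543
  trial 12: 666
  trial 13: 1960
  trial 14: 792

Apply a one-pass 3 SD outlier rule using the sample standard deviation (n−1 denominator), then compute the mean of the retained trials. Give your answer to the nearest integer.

663 ms

n = 14, ΣRT = 10575, M = 755.357
Σ(x−M)² = 1699723.21; s = √(1699723.21/13) = 361.591
Cutoffs: 755.357 ± 3·361.591 → [-329.4, 1840.1]
Outside: 1960 → excluded.
Retained (n=13): Σ = 8615, mean = 8615/13 = 662.692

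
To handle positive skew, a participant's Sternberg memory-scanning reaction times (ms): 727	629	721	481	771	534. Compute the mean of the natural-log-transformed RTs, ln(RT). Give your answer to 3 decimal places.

ln(RT): 6.5889, 6.4441, 6.5806, 6.1759, 6.6477, 6.2804
Σ ln(RT) = 38.7176
Mean = 38.7176/6 = 6.45294

6.453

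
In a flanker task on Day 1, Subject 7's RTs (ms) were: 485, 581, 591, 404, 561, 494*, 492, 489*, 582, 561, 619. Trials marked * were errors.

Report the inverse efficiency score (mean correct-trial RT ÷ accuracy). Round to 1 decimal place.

Correct trials (n=9): 485, 581, 591, 404, 561, 492, 582, 561, 619
Mean correct RT = 4876/9 = 541.7778 ms
Proportion correct = 9/11
IES = 541.7778 / (9/11) = 662.173 ms

662.2 ms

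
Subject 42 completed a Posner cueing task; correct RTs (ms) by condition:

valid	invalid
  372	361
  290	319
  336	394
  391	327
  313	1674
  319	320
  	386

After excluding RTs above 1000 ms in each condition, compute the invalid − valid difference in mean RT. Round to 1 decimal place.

invalid: exclude 1674
M(valid) = 2021/6 = 336.833
M(invalid) = 2107/6 = 351.167
Difference = 351.167 − 336.833 = 14.333 ms

14.3 ms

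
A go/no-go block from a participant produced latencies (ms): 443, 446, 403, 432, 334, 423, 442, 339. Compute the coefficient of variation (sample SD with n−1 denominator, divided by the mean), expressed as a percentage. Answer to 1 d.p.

n = 8, Σ = 3262, M = 407.7500
Σ(x−M)² = 14887.500; s = √(14887.500/7) = 46.1171
CV = 46.1171 / 407.7500 = 0.11310 = 11.310%

11.3%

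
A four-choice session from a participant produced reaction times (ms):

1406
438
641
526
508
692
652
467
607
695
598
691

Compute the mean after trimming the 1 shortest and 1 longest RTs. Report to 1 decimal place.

Sorted: 438, 467, 508, 526, 598, 607, 641, 652, 691, 692, 695, 1406
Drop lowest 1 (438) and highest 1 (1406)
Remaining (n=10): Σ = 6077, mean = 6077/10 = 607.700

607.7 ms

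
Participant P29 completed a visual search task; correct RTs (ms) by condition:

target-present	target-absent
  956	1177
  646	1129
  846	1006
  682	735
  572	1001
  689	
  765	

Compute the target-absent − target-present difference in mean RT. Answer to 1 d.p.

273.0 ms

M(target-present) = 5156/7 = 736.571
M(target-absent) = 5048/5 = 1009.600
Difference = 1009.600 − 736.571 = 273.029 ms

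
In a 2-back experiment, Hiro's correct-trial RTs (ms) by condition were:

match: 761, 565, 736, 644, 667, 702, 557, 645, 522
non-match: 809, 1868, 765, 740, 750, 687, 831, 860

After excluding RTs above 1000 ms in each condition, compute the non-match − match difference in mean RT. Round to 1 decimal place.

133.1 ms

non-match: exclude 1868
M(match) = 5799/9 = 644.333
M(non-match) = 5442/7 = 777.429
Difference = 777.429 − 644.333 = 133.095 ms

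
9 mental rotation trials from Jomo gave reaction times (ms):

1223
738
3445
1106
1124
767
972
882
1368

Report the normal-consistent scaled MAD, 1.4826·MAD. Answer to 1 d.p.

Sorted: 738, 767, 882, 972, 1106, 1124, 1223, 1368, 3445 → median = 1106
|x − 1106| sorted: 0, 18, 117, 134, 224, 262, 339, 368, 2339 → MAD = 224
Robust SD ≈ 1.4826 × 224 = 332.102

332.1 ms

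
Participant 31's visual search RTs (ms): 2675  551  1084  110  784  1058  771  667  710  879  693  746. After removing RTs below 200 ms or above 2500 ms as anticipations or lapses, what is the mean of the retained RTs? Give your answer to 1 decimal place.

Excluded: 110, 2675
Retained (n=10): Σ = 7943
Mean = 7943/10 = 794.3000

794.3 ms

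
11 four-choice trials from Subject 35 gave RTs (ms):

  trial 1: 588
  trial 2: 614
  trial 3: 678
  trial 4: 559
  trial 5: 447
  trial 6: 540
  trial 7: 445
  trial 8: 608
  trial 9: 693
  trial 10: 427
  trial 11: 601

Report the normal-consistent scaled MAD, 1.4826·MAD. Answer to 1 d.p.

71.2 ms

Sorted: 427, 445, 447, 540, 559, 588, 601, 608, 614, 678, 693 → median = 588
|x − 588| sorted: 0, 13, 20, 26, 29, 48, 90, 105, 141, 143, 161 → MAD = 48
Robust SD ≈ 1.4826 × 48 = 71.165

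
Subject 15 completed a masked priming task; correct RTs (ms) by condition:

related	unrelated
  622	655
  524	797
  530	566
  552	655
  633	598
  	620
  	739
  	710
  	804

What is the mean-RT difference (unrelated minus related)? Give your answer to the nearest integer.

110 ms

M(related) = 2861/5 = 572.200
M(unrelated) = 6144/9 = 682.667
Difference = 682.667 − 572.200 = 110.467 ms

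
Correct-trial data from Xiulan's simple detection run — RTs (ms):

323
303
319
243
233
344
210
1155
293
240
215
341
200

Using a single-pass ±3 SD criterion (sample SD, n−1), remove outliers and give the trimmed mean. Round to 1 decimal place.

272.0 ms

n = 13, ΣRT = 4419, M = 339.923
Σ(x−M)² = 751532.92; s = √(751532.92/12) = 250.255
Cutoffs: 339.923 ± 3·250.255 → [-410.8, 1090.7]
Outside: 1155 → excluded.
Retained (n=12): Σ = 3264, mean = 3264/12 = 272.000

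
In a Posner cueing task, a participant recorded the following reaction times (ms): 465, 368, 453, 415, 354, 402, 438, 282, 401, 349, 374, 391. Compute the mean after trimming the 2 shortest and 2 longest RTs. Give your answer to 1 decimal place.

Sorted: 282, 349, 354, 368, 374, 391, 401, 402, 415, 438, 453, 465
Drop lowest 2 (282, 349) and highest 2 (453, 465)
Remaining (n=8): Σ = 3143, mean = 3143/8 = 392.875

392.9 ms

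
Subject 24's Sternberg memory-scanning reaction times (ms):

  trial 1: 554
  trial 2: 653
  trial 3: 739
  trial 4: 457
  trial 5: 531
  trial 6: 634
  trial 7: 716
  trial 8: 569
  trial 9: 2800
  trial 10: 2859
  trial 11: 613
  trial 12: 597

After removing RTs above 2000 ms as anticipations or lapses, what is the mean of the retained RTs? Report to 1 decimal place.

Excluded: 2800, 2859
Retained (n=10): Σ = 6063
Mean = 6063/10 = 606.3000

606.3 ms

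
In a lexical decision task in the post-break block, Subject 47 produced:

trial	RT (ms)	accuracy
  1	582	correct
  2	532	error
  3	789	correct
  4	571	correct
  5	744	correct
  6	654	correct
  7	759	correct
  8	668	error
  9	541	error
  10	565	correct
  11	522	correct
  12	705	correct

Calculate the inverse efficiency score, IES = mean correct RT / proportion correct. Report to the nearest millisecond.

873 ms

Correct trials (n=9): 582, 789, 571, 744, 654, 759, 565, 522, 705
Mean correct RT = 5891/9 = 654.5556 ms
Proportion correct = 9/12
IES = 654.5556 / (9/12) = 872.741 ms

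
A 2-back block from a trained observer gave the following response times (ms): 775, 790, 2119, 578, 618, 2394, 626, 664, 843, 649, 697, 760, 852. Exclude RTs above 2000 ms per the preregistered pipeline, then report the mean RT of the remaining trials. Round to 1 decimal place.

713.8 ms

Excluded: 2119, 2394
Retained (n=11): Σ = 7852
Mean = 7852/11 = 713.8182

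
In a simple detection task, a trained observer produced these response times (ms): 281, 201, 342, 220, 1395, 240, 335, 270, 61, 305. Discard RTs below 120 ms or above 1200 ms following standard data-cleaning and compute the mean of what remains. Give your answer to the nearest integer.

Excluded: 61, 1395
Retained (n=8): Σ = 2194
Mean = 2194/8 = 274.2500

274 ms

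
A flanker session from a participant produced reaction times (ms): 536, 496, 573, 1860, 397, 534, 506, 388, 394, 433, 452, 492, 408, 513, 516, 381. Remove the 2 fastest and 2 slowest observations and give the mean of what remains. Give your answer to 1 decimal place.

473.1 ms

Sorted: 381, 388, 394, 397, 408, 433, 452, 492, 496, 506, 513, 516, 534, 536, 573, 1860
Drop lowest 2 (381, 388) and highest 2 (573, 1860)
Remaining (n=12): Σ = 5677, mean = 5677/12 = 473.083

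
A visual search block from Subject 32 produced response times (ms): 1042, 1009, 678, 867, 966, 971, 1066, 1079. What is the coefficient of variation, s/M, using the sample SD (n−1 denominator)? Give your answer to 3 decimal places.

n = 8, Σ = 7678, M = 959.7500
Σ(x−M)² = 122851.500; s = √(122851.500/7) = 132.4772
CV = 132.4772 / 959.7500 = 0.13803

0.138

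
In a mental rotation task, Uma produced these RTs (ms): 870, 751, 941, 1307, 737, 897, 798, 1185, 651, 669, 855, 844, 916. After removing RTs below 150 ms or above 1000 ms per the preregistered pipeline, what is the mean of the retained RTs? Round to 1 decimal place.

Excluded: 1185, 1307
Retained (n=11): Σ = 8929
Mean = 8929/11 = 811.7273

811.7 ms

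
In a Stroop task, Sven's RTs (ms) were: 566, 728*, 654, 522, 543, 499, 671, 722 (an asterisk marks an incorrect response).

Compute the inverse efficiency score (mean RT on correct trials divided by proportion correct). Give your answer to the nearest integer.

Correct trials (n=7): 566, 654, 522, 543, 499, 671, 722
Mean correct RT = 4177/7 = 596.7143 ms
Proportion correct = 7/8
IES = 596.7143 / (7/8) = 681.959 ms

682 ms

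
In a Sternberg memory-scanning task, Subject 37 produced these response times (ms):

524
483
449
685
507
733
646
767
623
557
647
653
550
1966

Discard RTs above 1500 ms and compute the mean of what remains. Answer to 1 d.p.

Excluded: 1966
Retained (n=13): Σ = 7824
Mean = 7824/13 = 601.8462

601.8 ms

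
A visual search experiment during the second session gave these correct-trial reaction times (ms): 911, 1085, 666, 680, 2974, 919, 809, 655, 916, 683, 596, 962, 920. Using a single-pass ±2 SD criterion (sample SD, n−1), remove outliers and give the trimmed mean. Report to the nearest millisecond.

n = 13, ΣRT = 12776, M = 982.769
Σ(x−M)² = 4562590.31; s = √(4562590.31/12) = 616.616
Cutoffs: 982.769 ± 2·616.616 → [-250.5, 2216.0]
Outside: 2974 → excluded.
Retained (n=12): Σ = 9802, mean = 9802/12 = 816.833

817 ms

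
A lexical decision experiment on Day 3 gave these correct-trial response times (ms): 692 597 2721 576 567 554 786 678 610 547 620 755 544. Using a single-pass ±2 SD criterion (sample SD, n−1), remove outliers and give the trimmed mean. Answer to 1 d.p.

627.2 ms

n = 13, ΣRT = 10247, M = 788.231
Σ(x−M)² = 4121444.31; s = √(4121444.31/12) = 586.049
Cutoffs: 788.231 ± 2·586.049 → [-383.9, 1960.3]
Outside: 2721 → excluded.
Retained (n=12): Σ = 7526, mean = 7526/12 = 627.167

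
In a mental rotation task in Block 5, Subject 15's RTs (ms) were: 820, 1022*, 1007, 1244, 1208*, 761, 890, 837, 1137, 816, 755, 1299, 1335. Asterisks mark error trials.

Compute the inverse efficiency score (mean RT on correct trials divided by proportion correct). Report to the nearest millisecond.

Correct trials (n=11): 820, 1007, 1244, 761, 890, 837, 1137, 816, 755, 1299, 1335
Mean correct RT = 10901/11 = 991.0000 ms
Proportion correct = 11/13
IES = 991.0000 / (11/13) = 1171.182 ms

1171 ms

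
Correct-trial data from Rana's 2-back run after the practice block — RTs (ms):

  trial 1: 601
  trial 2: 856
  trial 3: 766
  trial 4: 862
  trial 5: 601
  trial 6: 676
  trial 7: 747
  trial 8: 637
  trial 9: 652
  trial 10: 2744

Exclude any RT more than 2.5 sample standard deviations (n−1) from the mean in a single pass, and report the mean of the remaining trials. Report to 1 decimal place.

710.9 ms

n = 10, ΣRT = 9142, M = 914.200
Σ(x−M)² = 3802715.60; s = √(3802715.60/9) = 650.018
Cutoffs: 914.200 ± 2.5·650.018 → [-710.8, 2539.2]
Outside: 2744 → excluded.
Retained (n=9): Σ = 6398, mean = 6398/9 = 710.889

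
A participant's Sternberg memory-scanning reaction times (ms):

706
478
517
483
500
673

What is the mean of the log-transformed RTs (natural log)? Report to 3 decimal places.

6.314

ln(RT): 6.5596, 6.1696, 6.2480, 6.1800, 6.2146, 6.5117
Σ ln(RT) = 37.8836
Mean = 37.8836/6 = 6.31394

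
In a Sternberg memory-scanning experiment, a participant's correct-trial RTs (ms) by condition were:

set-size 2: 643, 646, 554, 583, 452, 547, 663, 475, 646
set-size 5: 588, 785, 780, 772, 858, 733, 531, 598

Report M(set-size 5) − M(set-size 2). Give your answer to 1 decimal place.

126.8 ms

M(set-size 2) = 5209/9 = 578.778
M(set-size 5) = 5645/8 = 705.625
Difference = 705.625 − 578.778 = 126.847 ms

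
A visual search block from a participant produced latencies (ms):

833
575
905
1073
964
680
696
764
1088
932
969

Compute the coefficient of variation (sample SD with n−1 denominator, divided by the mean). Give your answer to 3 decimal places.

n = 11, Σ = 9479, M = 861.7273
Σ(x−M)² = 277692.182; s = √(277692.182/10) = 166.6410
CV = 166.6410 / 861.7273 = 0.19338

0.193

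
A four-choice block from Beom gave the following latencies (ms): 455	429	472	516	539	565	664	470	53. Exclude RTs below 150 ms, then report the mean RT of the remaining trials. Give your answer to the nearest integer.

Excluded: 53
Retained (n=8): Σ = 4110
Mean = 4110/8 = 513.7500

514 ms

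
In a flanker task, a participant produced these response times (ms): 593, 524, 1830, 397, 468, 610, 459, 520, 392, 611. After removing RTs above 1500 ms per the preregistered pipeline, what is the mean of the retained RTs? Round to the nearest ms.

Excluded: 1830
Retained (n=9): Σ = 4574
Mean = 4574/9 = 508.2222

508 ms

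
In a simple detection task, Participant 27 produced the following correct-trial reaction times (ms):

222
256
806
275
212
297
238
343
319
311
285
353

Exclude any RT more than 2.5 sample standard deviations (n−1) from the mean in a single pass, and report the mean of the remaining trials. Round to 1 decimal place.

n = 12, ΣRT = 3917, M = 326.417
Σ(x−M)² = 273268.92; s = √(273268.92/11) = 157.615
Cutoffs: 326.417 ± 2.5·157.615 → [-67.6, 720.5]
Outside: 806 → excluded.
Retained (n=11): Σ = 3111, mean = 3111/11 = 282.818

282.8 ms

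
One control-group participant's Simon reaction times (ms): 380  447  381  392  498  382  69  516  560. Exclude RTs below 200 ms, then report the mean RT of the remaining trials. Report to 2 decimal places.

444.50 ms

Excluded: 69
Retained (n=8): Σ = 3556
Mean = 3556/8 = 444.5000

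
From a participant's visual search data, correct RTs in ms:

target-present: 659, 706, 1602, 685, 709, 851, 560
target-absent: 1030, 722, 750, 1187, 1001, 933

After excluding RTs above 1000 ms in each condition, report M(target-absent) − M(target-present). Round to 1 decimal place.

106.7 ms

target-present: exclude 1602
target-absent: exclude 1030, 1187, 1001
M(target-present) = 4170/6 = 695.000
M(target-absent) = 2405/3 = 801.667
Difference = 801.667 − 695.000 = 106.667 ms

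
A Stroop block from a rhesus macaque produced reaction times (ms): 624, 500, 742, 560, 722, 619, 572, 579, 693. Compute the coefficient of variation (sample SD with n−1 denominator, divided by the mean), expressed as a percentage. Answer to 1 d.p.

13.0%

n = 9, Σ = 5611, M = 623.4444
Σ(x−M)² = 52512.222; s = √(52512.222/8) = 81.0187
CV = 81.0187 / 623.4444 = 0.12995 = 12.995%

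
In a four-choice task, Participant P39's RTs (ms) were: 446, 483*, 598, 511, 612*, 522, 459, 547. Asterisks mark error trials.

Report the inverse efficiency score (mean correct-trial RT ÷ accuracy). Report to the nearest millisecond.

Correct trials (n=6): 446, 598, 511, 522, 459, 547
Mean correct RT = 3083/6 = 513.8333 ms
Proportion correct = 6/8
IES = 513.8333 / (6/8) = 685.111 ms

685 ms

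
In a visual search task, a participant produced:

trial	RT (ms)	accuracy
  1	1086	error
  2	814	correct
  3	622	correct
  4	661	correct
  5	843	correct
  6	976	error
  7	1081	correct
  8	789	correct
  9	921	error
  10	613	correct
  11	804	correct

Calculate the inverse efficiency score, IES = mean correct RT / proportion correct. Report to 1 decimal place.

1070.3 ms

Correct trials (n=8): 814, 622, 661, 843, 1081, 789, 613, 804
Mean correct RT = 6227/8 = 778.3750 ms
Proportion correct = 8/11
IES = 778.3750 / (8/11) = 1070.266 ms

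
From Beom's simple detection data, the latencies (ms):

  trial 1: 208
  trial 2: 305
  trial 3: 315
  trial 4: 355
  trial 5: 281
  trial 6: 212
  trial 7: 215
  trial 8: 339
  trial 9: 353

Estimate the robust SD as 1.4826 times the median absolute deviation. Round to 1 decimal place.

Sorted: 208, 212, 215, 281, 305, 315, 339, 353, 355 → median = 305
|x − 305| sorted: 0, 10, 24, 34, 48, 50, 90, 93, 97 → MAD = 48
Robust SD ≈ 1.4826 × 48 = 71.165

71.2 ms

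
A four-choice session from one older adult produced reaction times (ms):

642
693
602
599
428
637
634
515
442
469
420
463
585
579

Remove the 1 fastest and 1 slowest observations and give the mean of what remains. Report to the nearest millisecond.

550 ms

Sorted: 420, 428, 442, 463, 469, 515, 579, 585, 599, 602, 634, 637, 642, 693
Drop lowest 1 (420) and highest 1 (693)
Remaining (n=12): Σ = 6595, mean = 6595/12 = 549.583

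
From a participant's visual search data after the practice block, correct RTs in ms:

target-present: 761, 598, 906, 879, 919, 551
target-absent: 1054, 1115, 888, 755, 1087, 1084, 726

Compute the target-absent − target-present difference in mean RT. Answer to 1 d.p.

189.4 ms

M(target-present) = 4614/6 = 769.000
M(target-absent) = 6709/7 = 958.429
Difference = 958.429 − 769.000 = 189.429 ms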